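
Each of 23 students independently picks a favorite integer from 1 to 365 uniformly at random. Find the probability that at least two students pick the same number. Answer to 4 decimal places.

It's easier to compute the probability that all 23 are distinct.
P(all distinct) = 365/365 · 364/365 · ··· · 343/365 ≈ 0.4927.
So the probability of at least one match is 1 − 0.4927 = 0.5073.

0.5073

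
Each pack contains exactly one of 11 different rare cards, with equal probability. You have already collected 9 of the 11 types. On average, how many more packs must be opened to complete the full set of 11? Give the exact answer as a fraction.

Starting from 9 distinct types, each trial gives a new one with probability (11−i)/11 when i types are held, so the wait for the next new type is 11/(11−i).
E = 11/2 + 11/1 = 33/2.

33/2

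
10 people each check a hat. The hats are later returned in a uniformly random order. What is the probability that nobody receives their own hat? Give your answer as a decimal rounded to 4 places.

This is the derangement probability: permutations of 10 with no fixed point.
D(10) = 10! · (1 − 1/1! + 1/2! − ··· + (−1)^10/10!) = 1334961.
P = 1334961/3628800 = 16481/44800 ≈ 0.3679.

0.3679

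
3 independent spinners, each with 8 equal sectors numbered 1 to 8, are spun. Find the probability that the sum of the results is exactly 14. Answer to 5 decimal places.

0.09375

There are 8^3 = 512 equally likely outcomes.
The number of ordered 3-tuples from {1,…,8} summing to 14 is 48.
P(sum = 14) = 48/512 = 3/32 ≈ 0.09375.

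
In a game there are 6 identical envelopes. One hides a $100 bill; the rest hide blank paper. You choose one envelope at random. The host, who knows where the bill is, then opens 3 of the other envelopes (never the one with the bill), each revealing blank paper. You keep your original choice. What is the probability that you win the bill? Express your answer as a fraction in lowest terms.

The host can always open 3 empty envelopes regardless of your choice, so the reveals give no information about your original envelope.
P(win by staying) = 1/6.

1/6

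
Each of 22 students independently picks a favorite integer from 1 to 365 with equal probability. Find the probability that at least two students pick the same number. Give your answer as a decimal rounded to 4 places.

It's easier to compute the probability that all 22 are distinct.
P(all distinct) = 365/365 · 364/365 · ··· · 344/365 ≈ 0.5243.
So the probability of at least one match is 1 − 0.5243 = 0.4757.

0.4757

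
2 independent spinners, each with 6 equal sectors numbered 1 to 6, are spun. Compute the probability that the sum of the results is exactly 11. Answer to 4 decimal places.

0.0556

There are 6^2 = 36 equally likely outcomes.
The number of ordered 2-tuples from {1,…,6} summing to 11 is 2.
P(sum = 11) = 2/36 = 1/18 ≈ 0.0556.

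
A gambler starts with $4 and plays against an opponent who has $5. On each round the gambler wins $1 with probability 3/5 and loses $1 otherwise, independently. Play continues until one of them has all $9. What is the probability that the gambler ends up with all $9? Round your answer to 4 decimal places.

0.8239

Let r = q/p = (2/5)/(3/5) = 2/3. The recurrence P(i) = p·P(i+1) + q·P(i−1) with P(0)=0, P(9)=1 gives P(i) = (1 − r^i)/(1 − r^9).
P(4) = (1 − (2/3)^4) / (1 − (2/3)^9) = 15795/19171 ≈ 0.8239.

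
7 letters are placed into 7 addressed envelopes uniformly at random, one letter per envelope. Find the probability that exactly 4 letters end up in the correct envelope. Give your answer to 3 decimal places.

Choose which 4 of the 7 are fixed: C(7,4) = 35 ways.
The remaining 3 must have no fixed point: D(3) = 2.
P = 35·2/5040 = 1/72 ≈ 0.014.

0.014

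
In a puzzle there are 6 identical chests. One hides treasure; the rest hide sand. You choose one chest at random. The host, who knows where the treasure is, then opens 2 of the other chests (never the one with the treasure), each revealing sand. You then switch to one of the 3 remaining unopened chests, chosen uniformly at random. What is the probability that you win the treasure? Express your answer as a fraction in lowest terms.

Your original chest holds the treasure with probability 1/6, so the other 5 collectively hold it with probability 5/6.
The host can always find 2 empty chests to open, so the reveals don't change that 5/6; it is now spread over the 3 remaining unopened chests.
P(win by switching) = (5/6) · (1/3) = 5/18.

5/18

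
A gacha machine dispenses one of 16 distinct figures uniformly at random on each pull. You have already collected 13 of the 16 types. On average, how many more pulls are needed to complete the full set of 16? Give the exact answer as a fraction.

Starting from 13 distinct types, each trial gives a new one with probability (16−i)/16 when i types are held, so the wait for the next new type is 16/(16−i).
E = 16/3 + 16/2 + 16/1 = 88/3.

88/3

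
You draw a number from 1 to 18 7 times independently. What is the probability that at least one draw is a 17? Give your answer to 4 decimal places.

P(no draw is a 17) = (17/18)^7 ≈ 0.6702.
P(at least one) = 1 − 0.6702 = 0.3298.

0.3298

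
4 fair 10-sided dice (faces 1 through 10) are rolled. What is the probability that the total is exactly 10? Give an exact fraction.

There are 10^4 = 10000 equally likely outcomes.
The number of ordered 4-tuples from {1,…,10} summing to 10 is 84.
P(sum = 10) = 84/10000 = 21/2500.

21/2500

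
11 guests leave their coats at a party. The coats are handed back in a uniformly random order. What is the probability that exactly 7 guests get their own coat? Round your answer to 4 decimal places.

Choose which 7 of the 11 are fixed: C(11,7) = 330 ways.
The remaining 4 must have no fixed point: D(4) = 9.
P = 330·9/39916800 = 1/13440 ≈ 0.0001.

0.0001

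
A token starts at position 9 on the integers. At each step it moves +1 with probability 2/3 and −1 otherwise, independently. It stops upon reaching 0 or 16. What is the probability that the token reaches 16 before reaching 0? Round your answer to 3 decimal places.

Let r = q/p = (1/3)/(2/3) = 1/2. The recurrence P(i) = p·P(i+1) + q·P(i−1) with P(0)=0, P(16)=1 gives P(i) = (1 − r^i)/(1 − r^16).
P(9) = (1 − (1/2)^9) / (1 − (1/2)^16) = 65408/65535 ≈ 0.998.

0.998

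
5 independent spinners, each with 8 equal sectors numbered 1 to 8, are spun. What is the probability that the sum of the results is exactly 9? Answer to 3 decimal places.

There are 8^5 = 32768 equally likely outcomes.
The number of ordered 5-tuples from {1,…,8} summing to 9 is 70.
P(sum = 9) = 70/32768 = 35/16384 ≈ 0.002.

0.002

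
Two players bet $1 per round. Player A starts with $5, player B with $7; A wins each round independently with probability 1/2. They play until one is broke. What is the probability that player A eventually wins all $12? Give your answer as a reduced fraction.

5/12

With a fair step, P(i) = ½P(i−1) + ½P(i+1) with P(0)=0, P(12)=1 has the linear solution P(i) = i/12.
P(5) = 5/12.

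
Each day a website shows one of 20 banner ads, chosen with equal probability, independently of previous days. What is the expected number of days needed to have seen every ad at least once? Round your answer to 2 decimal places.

71.95

After i distinct types are collected, each trial gives a new one with probability (20−i)/20, so the expected wait for the next new type is 20/(20−i).
E = 20/20 + 20/19 + 20/18 + 20/17 + 20/16 + 20/15 + 20/14 + 20/13 + 20/12 + 20/11 + 20/10 + 20/9 + 20/8 + 20/7 + 20/6 + 20/5 + 20/4 + 20/3 + 20/2 + 20/1 = 279175675/3879876 ≈ 71.95.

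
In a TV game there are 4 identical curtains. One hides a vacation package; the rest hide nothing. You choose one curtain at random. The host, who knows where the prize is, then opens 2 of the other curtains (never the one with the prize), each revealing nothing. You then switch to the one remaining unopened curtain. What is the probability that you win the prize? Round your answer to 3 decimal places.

Your original curtain holds the prize with probability 1/4, so the other 3 collectively hold it with probability 3/4.
The host can always find 2 empty curtains to open, so the reveals don't change that 3/4; it is now spread over the 1 remaining unopened curtain.
P(win by switching) = (3/4) · (1/1) = 3/4 ≈ 0.750.

0.750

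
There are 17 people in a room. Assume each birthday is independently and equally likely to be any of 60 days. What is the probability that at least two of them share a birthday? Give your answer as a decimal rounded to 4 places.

It's easier to compute the probability that all 17 are distinct.
P(all distinct) = 60/60 · 59/60 · ··· · 44/60 ≈ 0.0814.
So the probability of at least one match is 1 − 0.0814 = 0.9186.

0.9186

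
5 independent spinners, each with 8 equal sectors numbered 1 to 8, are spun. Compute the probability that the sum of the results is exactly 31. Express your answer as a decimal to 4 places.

0.0211

There are 8^5 = 32768 equally likely outcomes.
The number of ordered 5-tuples from {1,…,8} summing to 31 is 690.
P(sum = 31) = 690/32768 = 345/16384 ≈ 0.0211.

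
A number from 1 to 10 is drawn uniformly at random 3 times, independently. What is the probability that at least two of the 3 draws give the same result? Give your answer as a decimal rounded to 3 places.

P(all 3 different) = 10/10 · 9/10 · ··· · 8/10 ≈ 0.720.
P(at least two equal) = 1 − 0.720 = 0.280.

0.280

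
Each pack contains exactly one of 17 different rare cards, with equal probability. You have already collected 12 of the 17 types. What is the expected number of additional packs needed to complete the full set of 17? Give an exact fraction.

Starting from 12 distinct types, each trial gives a new one with probability (17−i)/17 when i types are held, so the wait for the next new type is 17/(17−i).
E = 17/5 + 17/4 + 17/3 + 17/2 + 17/1 = 2329/60.

2329/60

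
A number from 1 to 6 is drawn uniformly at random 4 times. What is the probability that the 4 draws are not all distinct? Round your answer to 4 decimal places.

P(all 4 different) = 6/6 · 5/6 · ··· · 3/6 ≈ 0.2778.
P(at least two equal) = 1 − 0.2778 = 0.7222.

0.7222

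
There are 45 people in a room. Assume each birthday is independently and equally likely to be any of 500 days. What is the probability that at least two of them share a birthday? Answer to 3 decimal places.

0.870

It's easier to compute the probability that all 45 are distinct.
P(all distinct) = 500/500 · 499/500 · ··· · 456/500 ≈ 0.130.
So the probability of at least one match is 1 − 0.130 = 0.870.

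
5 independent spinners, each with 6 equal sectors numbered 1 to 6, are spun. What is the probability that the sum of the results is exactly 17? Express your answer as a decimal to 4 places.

There are 6^5 = 7776 equally likely outcomes.
The number of ordered 5-tuples from {1,…,6} summing to 17 is 780.
P(sum = 17) = 780/7776 = 65/648 ≈ 0.1003.

0.1003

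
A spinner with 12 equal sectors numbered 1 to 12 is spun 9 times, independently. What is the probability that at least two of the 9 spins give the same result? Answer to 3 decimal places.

P(all 9 different) = 12/12 · 11/12 · ··· · 4/12 ≈ 0.015.
P(at least two equal) = 1 − 0.015 = 0.985.

0.985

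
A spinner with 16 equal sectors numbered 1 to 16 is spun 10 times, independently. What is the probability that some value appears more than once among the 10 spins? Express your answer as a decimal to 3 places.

0.974

P(all 10 different) = 16/16 · 15/16 · ··· · 7/16 ≈ 0.026.
P(at least two equal) = 1 − 0.026 = 0.974.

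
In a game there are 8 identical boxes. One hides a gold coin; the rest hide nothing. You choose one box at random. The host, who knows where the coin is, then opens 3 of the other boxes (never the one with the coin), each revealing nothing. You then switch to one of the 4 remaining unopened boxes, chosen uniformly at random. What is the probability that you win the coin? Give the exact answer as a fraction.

7/32

Your original box holds the coin with probability 1/8, so the other 7 collectively hold it with probability 7/8.
The host can always find 3 empty boxes to open, so the reveals don't change that 7/8; it is now spread over the 4 remaining unopened boxes.
P(win by switching) = (7/8) · (1/4) = 7/32.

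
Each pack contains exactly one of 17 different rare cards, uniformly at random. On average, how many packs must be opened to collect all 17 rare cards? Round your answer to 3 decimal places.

58.472

After i distinct types are collected, each trial gives a new one with probability (17−i)/17, so the expected wait for the next new type is 17/(17−i).
E = 17/17 + 17/16 + 17/15 + 17/14 + 17/13 + 17/12 + 17/11 + 17/10 + 17/9 + 17/8 + 17/7 + 17/6 + 17/5 + 17/4 + 17/3 + 17/2 + 17/1 = 42142223/720720 ≈ 58.472.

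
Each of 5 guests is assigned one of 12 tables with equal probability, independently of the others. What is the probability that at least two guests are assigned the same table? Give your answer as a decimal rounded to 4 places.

0.6181

It's easier to compute the probability that all 5 are distinct.
P(all distinct) = 12/12 · 11/12 · ··· · 8/12 ≈ 0.3819.
So the probability of at least one match is 1 − 0.3819 = 0.6181.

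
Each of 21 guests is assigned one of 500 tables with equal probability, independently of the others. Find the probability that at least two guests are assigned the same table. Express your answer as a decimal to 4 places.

0.3468

It's easier to compute the probability that all 21 are distinct.
P(all distinct) = 500/500 · 499/500 · ··· · 480/500 ≈ 0.6532.
So the probability of at least one match is 1 − 0.6532 = 0.3468.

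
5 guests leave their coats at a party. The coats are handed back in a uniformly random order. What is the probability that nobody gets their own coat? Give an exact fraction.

This is the derangement probability: permutations of 5 with no fixed point.
D(5) = 5! · (1 − 1/1! + 1/2! − ··· + (−1)^5/5!) = 44.
P = 44/120 = 11/30.

11/30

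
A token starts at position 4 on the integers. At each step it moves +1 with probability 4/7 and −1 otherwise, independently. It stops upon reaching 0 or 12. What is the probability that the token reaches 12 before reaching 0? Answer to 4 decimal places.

Let r = q/p = (3/7)/(4/7) = 3/4. The recurrence P(i) = p·P(i+1) + q·P(i−1) with P(0)=0, P(12)=1 gives P(i) = (1 − r^i)/(1 − r^12).
P(4) = (1 − (3/4)^4) / (1 − (3/4)^12) = 65536/92833 ≈ 0.7060.

0.7060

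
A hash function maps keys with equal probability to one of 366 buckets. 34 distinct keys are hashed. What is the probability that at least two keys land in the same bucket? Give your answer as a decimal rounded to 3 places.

0.794

It's easier to compute the probability that all 34 are distinct.
P(all distinct) = 366/366 · 365/366 · ··· · 333/366 ≈ 0.206.
So the probability of at least one match is 1 − 0.206 = 0.794.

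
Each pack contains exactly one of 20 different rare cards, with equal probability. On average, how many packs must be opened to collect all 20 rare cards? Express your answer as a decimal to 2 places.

71.95

After i distinct types are collected, each trial gives a new one with probability (20−i)/20, so the expected wait for the next new type is 20/(20−i).
E = 20/20 + 20/19 + 20/18 + 20/17 + 20/16 + 20/15 + 20/14 + 20/13 + 20/12 + 20/11 + 20/10 + 20/9 + 20/8 + 20/7 + 20/6 + 20/5 + 20/4 + 20/3 + 20/2 + 20/1 = 279175675/3879876 ≈ 71.95.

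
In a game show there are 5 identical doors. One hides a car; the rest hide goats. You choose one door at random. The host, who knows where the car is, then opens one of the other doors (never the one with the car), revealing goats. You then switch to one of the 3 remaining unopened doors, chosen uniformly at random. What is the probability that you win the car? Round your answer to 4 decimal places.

Your original door holds the car with probability 1/5, so the other 4 collectively hold it with probability 4/5.
The host can always find an empty door to open, so this doesn't change that 4/5; it is now spread over the 3 remaining unopened doors.
P(win by switching) = (4/5) · (1/3) = 4/15 ≈ 0.2667.

0.2667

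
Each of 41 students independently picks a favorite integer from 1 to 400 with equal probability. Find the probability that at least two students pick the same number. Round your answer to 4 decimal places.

0.8803

It's easier to compute the probability that all 41 are distinct.
P(all distinct) = 400/400 · 399/400 · ··· · 360/400 ≈ 0.1197.
So the probability of at least one match is 1 − 0.1197 = 0.8803.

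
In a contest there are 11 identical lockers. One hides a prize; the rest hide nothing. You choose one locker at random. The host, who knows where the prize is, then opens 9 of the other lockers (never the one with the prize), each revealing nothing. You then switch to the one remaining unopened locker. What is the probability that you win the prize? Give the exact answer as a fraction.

10/11

Your original locker holds the prize with probability 1/11, so the other 10 collectively hold it with probability 10/11.
The host can always find 9 empty lockers to open, so the reveals don't change that 10/11; it is now spread over the 1 remaining unopened locker.
P(win by switching) = (10/11) · (1/1) = 10/11.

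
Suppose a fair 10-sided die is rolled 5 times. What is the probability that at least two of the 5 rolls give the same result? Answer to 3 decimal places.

P(all 5 different) = 10/10 · 9/10 · ··· · 6/10 ≈ 0.302.
P(at least two equal) = 1 − 0.302 = 0.698.

0.698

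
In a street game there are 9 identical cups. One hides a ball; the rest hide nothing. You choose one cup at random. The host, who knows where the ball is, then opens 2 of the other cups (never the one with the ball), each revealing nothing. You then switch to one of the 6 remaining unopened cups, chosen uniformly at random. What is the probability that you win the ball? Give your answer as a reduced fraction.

Your original cup holds the ball with probability 1/9, so the other 8 collectively hold it with probability 8/9.
The host can always find 2 empty cups to open, so the reveals don't change that 8/9; it is now spread over the 6 remaining unopened cups.
P(win by switching) = (8/9) · (1/6) = 4/27.

4/27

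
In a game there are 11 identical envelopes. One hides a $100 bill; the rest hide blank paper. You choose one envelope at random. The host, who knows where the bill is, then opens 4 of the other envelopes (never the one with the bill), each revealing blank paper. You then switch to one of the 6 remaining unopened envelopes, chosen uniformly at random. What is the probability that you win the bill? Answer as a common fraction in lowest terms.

Your original envelope holds the bill with probability 1/11, so the other 10 collectively hold it with probability 10/11.
The host can always find 4 empty envelopes to open, so the reveals don't change that 10/11; it is now spread over the 6 remaining unopened envelopes.
P(win by switching) = (10/11) · (1/6) = 5/33.

5/33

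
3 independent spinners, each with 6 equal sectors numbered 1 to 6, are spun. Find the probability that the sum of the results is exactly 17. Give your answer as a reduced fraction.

There are 6^3 = 216 equally likely outcomes.
The number of ordered 3-tuples from {1,…,6} summing to 17 is 3.
P(sum = 17) = 3/216 = 1/72.

1/72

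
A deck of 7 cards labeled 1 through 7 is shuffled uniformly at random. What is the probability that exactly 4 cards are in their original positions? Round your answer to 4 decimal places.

Choose which 4 of the 7 are fixed: C(7,4) = 35 ways.
The remaining 3 must have no fixed point: D(3) = 2.
P = 35·2/5040 = 1/72 ≈ 0.0139.

0.0139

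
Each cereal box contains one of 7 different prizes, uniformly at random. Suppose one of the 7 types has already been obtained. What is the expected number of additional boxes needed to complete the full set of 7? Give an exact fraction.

Starting from 1 distinct type, each trial gives a new one with probability (7−i)/7 when i types are held, so the wait for the next new type is 7/(7−i).
E = 7/6 + 7/5 + 7/4 + 7/3 + 7/2 + 7/1 = 343/20.

343/20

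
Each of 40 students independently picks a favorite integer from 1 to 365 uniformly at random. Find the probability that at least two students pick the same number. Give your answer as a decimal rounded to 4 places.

It's easier to compute the probability that all 40 are distinct.
P(all distinct) = 365/365 · 364/365 · ··· · 326/365 ≈ 0.1088.
So the probability of at least one match is 1 − 0.1088 = 0.8912.

0.8912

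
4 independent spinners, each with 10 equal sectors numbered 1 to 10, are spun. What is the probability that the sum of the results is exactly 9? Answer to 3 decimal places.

0.006

There are 10^4 = 10000 equally likely outcomes.
The number of ordered 4-tuples from {1,…,10} summing to 9 is 56.
P(sum = 9) = 56/10000 = 7/1250 ≈ 0.006.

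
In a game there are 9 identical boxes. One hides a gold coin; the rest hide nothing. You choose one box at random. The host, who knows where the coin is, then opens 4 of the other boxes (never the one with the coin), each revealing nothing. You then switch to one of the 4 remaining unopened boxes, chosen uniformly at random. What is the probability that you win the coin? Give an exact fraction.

Your original box holds the coin with probability 1/9, so the other 8 collectively hold it with probability 8/9.
The host can always find 4 empty boxes to open, so the reveals don't change that 8/9; it is now spread over the 4 remaining unopened boxes.
P(win by switching) = (8/9) · (1/4) = 2/9.

2/9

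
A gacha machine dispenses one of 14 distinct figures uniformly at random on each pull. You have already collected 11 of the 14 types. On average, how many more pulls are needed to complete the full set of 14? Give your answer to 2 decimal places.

25.67

Starting from 11 distinct types, each trial gives a new one with probability (14−i)/14 when i types are held, so the wait for the next new type is 14/(14−i).
E = 14/3 + 14/2 + 14/1 = 77/3 ≈ 25.67.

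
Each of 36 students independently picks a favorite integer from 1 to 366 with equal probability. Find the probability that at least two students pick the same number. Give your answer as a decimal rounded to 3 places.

It's easier to compute the probability that all 36 are distinct.
P(all distinct) = 366/366 · 365/366 · ··· · 331/366 ≈ 0.169.
So the probability of at least one match is 1 − 0.169 = 0.831.

0.831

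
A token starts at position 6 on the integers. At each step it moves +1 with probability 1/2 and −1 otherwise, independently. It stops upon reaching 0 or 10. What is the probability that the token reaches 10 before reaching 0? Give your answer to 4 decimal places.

With a fair step, P(i) = ½P(i−1) + ½P(i+1) with P(0)=0, P(10)=1 has the linear solution P(i) = i/10.
P(6) = 6/10 = 3/5 ≈ 0.6000.

0.6000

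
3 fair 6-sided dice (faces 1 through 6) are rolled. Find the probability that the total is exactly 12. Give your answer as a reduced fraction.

There are 6^3 = 216 equally likely outcomes.
The number of ordered 3-tuples from {1,…,6} summing to 12 is 25.
P(sum = 12) = 25/216.

25/216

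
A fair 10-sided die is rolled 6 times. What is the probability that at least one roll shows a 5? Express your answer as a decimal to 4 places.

P(no roll shows a 5) = (9/10)^6 ≈ 0.5314.
P(at least one) = 1 − 0.5314 = 0.4686.

0.4686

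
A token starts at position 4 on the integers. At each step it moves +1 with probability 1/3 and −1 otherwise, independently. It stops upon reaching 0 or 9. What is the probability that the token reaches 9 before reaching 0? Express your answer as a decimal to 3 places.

Let r = q/p = (2/3)/(1/3) = 2. The recurrence P(i) = p·P(i+1) + q·P(i−1) with P(0)=0, P(9)=1 gives P(i) = (1 − r^i)/(1 − r^9).
P(4) = (1 − (2)^4) / (1 − (2)^9) = 15/511 ≈ 0.029.

0.029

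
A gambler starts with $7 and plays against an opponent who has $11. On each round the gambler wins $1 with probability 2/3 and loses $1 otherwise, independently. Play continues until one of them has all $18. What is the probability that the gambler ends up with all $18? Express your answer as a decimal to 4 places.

Let r = q/p = (1/3)/(2/3) = 1/2. The recurrence P(i) = p·P(i+1) + q·P(i−1) with P(0)=0, P(18)=1 gives P(i) = (1 − r^i)/(1 − r^18).
P(7) = (1 − (1/2)^7) / (1 − (1/2)^18) = 260096/262143 ≈ 0.9922.

0.9922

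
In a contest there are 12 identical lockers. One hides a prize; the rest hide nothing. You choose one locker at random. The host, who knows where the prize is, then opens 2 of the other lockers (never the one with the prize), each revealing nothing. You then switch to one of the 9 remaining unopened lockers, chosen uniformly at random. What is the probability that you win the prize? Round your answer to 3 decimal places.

Your original locker holds the prize with probability 1/12, so the other 11 collectively hold it with probability 11/12.
The host can always find 2 empty lockers to open, so the reveals don't change that 11/12; it is now spread over the 9 remaining unopened lockers.
P(win by switching) = (11/12) · (1/9) = 11/108 ≈ 0.102.

0.102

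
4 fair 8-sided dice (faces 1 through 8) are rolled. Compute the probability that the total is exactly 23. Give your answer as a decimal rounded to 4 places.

0.0498

There are 8^4 = 4096 equally likely outcomes.
The number of ordered 4-tuples from {1,…,8} summing to 23 is 204.
P(sum = 23) = 204/4096 = 51/1024 ≈ 0.0498.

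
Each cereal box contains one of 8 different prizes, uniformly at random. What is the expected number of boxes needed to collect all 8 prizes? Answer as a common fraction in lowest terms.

After i distinct types are collected, each trial gives a new one with probability (8−i)/8, so the expected wait for the next new type is 8/(8−i).
E = 8/8 + 8/7 + 8/6 + 8/5 + 8/4 + 8/3 + 8/2 + 8/1 = 761/35.

761/35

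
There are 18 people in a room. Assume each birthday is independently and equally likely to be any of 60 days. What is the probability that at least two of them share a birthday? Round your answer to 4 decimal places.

0.9417

It's easier to compute the probability that all 18 are distinct.
P(all distinct) = 60/60 · 59/60 · ··· · 43/60 ≈ 0.0583.
So the probability of at least one match is 1 − 0.0583 = 0.9417.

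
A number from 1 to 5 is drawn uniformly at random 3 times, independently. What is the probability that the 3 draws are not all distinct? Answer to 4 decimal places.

0.5200

P(all 3 different) = 5/5 · 4/5 · ··· · 3/5 ≈ 0.4800.
P(at least two equal) = 1 − 0.4800 = 0.5200.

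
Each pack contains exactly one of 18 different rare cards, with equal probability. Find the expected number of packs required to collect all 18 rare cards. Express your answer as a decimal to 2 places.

After i distinct types are collected, each trial gives a new one with probability (18−i)/18, so the expected wait for the next new type is 18/(18−i).
E = 18/18 + 18/17 + 18/16 + 18/15 + 18/14 + 18/13 + 18/12 + 18/11 + 18/10 + 18/9 + 18/8 + 18/7 + 18/6 + 18/5 + 18/4 + 18/3 + 18/2 + 18/1 = 42822903/680680 ≈ 62.91.

62.91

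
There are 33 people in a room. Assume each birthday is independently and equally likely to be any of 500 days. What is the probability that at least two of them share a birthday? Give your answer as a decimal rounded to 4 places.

It's easier to compute the probability that all 33 are distinct.
P(all distinct) = 500/500 · 499/500 · ··· · 468/500 ≈ 0.3397.
So the probability of at least one match is 1 − 0.3397 = 0.6603.

0.6603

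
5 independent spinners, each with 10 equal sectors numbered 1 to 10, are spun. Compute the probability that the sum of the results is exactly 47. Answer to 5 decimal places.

0.00035

There are 10^5 = 100000 equally likely outcomes.
The number of ordered 5-tuples from {1,…,10} summing to 47 is 35.
P(sum = 47) = 35/100000 = 7/20000 ≈ 0.00035.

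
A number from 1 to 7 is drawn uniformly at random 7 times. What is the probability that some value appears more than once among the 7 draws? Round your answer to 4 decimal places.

P(all 7 different) = 7/7 · 6/7 · ··· · 1/7 ≈ 0.0061.
P(at least two equal) = 1 − 0.0061 = 0.9939.

0.9939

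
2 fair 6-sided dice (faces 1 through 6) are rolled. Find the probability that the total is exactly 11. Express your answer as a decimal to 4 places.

0.0556

There are 6^2 = 36 equally likely outcomes.
The number of ordered 2-tuples from {1,…,6} summing to 11 is 2.
P(sum = 11) = 2/36 = 1/18 ≈ 0.0556.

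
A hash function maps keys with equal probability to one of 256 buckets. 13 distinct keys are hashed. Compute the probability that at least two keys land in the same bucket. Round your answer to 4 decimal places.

It's easier to compute the probability that all 13 are distinct.
P(all distinct) = 256/256 · 255/256 · ··· · 244/256 ≈ 0.7336.
So the probability of at least one match is 1 − 0.7336 = 0.2664.

0.2664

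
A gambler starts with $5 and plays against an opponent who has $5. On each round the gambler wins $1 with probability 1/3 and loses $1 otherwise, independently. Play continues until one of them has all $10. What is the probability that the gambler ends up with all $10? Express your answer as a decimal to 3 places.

0.030

Let r = q/p = (2/3)/(1/3) = 2. The recurrence P(i) = p·P(i+1) + q·P(i−1) with P(0)=0, P(10)=1 gives P(i) = (1 − r^i)/(1 − r^10).
P(5) = (1 − (2)^5) / (1 − (2)^10) = 1/33 ≈ 0.030.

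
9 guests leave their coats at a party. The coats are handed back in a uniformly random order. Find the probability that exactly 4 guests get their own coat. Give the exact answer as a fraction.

11/720

Choose which 4 of the 9 are fixed: C(9,4) = 126 ways.
The remaining 5 must have no fixed point: D(5) = 44.
P = 126·44/362880 = 11/720.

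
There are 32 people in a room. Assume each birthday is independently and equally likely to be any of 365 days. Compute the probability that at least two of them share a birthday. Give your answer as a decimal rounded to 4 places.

0.7533

It's easier to compute the probability that all 32 are distinct.
P(all distinct) = 365/365 · 364/365 · ··· · 334/365 ≈ 0.2467.
So the probability of at least one match is 1 − 0.2467 = 0.7533.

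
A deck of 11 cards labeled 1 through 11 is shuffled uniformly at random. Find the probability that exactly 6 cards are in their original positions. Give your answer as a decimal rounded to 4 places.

Choose which 6 of the 11 are fixed: C(11,6) = 462 ways.
The remaining 5 must have no fixed point: D(5) = 44.
P = 462·44/39916800 = 11/21600 ≈ 0.0005.

0.0005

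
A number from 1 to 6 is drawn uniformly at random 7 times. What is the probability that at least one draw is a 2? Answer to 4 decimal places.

0.7209

P(no draw is a 2) = (5/6)^7 ≈ 0.2791.
P(at least one) = 1 − 0.2791 = 0.7209.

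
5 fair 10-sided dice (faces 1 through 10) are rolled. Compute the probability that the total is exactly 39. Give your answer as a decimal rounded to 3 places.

There are 10^5 = 100000 equally likely outcomes.
The number of ordered 5-tuples from {1,…,10} summing to 39 is 1340.
P(sum = 39) = 1340/100000 = 67/5000 ≈ 0.013.

0.013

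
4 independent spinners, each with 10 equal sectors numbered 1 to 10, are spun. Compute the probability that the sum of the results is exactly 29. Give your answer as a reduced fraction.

87/2500

There are 10^4 = 10000 equally likely outcomes.
The number of ordered 4-tuples from {1,…,10} summing to 29 is 348.
P(sum = 29) = 348/10000 = 87/2500.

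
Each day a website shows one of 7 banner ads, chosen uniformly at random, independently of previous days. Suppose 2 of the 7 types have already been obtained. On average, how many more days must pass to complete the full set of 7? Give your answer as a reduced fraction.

959/60

Starting from 2 distinct types, each trial gives a new one with probability (7−i)/7 when i types are held, so the wait for the next new type is 7/(7−i).
E = 7/5 + 7/4 + 7/3 + 7/2 + 7/1 = 959/60.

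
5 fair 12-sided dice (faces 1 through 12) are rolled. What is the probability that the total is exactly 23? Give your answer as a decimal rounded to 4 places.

There are 12^5 = 248832 equally likely outcomes.
The number of ordered 5-tuples from {1,…,12} summing to 23 is 6265.
P(sum = 23) = 6265/248832 ≈ 0.0252.

0.0252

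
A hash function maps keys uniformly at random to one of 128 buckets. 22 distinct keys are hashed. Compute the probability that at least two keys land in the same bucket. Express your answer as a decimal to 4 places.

It's easier to compute the probability that all 22 are distinct.
P(all distinct) = 128/128 · 127/128 · ··· · 107/128 ≈ 0.1473.
So the probability of at least one match is 1 − 0.1473 = 0.8527.

0.8527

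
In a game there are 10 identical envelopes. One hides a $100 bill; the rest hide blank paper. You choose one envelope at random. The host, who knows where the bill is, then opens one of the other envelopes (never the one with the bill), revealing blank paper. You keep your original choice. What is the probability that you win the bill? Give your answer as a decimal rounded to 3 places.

0.100

The host can always open an empty envelope regardless of your choice, so this gives no information about your original envelope.
P(win by staying) = 1/10 ≈ 0.100.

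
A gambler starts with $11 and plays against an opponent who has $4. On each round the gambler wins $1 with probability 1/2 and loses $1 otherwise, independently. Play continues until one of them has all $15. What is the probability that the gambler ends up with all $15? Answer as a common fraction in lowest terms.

11/15

With a fair step, P(i) = ½P(i−1) + ½P(i+1) with P(0)=0, P(15)=1 has the linear solution P(i) = i/15.
P(11) = 11/15.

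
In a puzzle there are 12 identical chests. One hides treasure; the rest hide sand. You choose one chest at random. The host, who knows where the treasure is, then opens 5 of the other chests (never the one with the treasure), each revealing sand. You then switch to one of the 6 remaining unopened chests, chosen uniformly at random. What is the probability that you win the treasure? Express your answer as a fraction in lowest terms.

Your original chest holds the treasure with probability 1/12, so the other 11 collectively hold it with probability 11/12.
The host can always find 5 empty chests to open, so the reveals don't change that 11/12; it is now spread over the 6 remaining unopened chests.
P(win by switching) = (11/12) · (1/6) = 11/72.

11/72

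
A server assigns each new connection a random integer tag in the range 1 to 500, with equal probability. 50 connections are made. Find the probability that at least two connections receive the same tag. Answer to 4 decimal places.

0.9207

It's easier to compute the probability that all 50 are distinct.
P(all distinct) = 500/500 · 499/500 · ··· · 451/500 ≈ 0.0793.
So the probability of at least one match is 1 − 0.0793 = 0.9207.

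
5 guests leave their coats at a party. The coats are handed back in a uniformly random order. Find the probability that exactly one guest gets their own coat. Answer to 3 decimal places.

0.375

Choose which one is fixed: C(5,1) = 5 ways.
The remaining 4 must have no fixed point: D(4) = 9.
P = 5·9/120 = 3/8 ≈ 0.375.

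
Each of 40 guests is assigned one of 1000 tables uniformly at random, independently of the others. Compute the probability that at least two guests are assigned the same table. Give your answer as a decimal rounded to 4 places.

0.5464

It's easier to compute the probability that all 40 are distinct.
P(all distinct) = 1000/1000 · 999/1000 · ··· · 961/1000 ≈ 0.4536.
So the probability of at least one match is 1 − 0.4536 = 0.5464.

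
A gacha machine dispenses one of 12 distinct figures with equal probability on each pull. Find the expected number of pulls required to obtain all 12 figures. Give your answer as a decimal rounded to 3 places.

After i distinct types are collected, each trial gives a new one with probability (12−i)/12, so the expected wait for the next new type is 12/(12−i).
E = 12/12 + 12/11 + 12/10 + 12/9 + 12/8 + 12/7 + 12/6 + 12/5 + 12/4 + 12/3 + 12/2 + 12/1 = 86021/2310 ≈ 37.239.

37.239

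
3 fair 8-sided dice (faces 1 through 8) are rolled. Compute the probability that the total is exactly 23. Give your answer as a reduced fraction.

There are 8^3 = 512 equally likely outcomes.
The number of ordered 3-tuples from {1,…,8} summing to 23 is 3.
P(sum = 23) = 3/512.

3/512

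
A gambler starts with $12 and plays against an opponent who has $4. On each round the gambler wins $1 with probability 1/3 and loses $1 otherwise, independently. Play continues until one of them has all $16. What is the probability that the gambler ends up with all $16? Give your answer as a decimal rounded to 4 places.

Let r = q/p = (2/3)/(1/3) = 2. The recurrence P(i) = p·P(i+1) + q·P(i−1) with P(0)=0, P(16)=1 gives P(i) = (1 − r^i)/(1 − r^16).
P(12) = (1 − (2)^12) / (1 − (2)^16) = 273/4369 ≈ 0.0625.

0.0625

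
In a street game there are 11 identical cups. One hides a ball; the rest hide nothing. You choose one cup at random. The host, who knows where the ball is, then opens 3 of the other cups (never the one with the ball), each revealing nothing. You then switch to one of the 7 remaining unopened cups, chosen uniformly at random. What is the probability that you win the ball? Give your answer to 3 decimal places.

Your original cup holds the ball with probability 1/11, so the other 10 collectively hold it with probability 10/11.
The host can always find 3 empty cups to open, so the reveals don't change that 10/11; it is now spread over the 7 remaining unopened cups.
P(win by switching) = (10/11) · (1/7) = 10/77 ≈ 0.130.

0.130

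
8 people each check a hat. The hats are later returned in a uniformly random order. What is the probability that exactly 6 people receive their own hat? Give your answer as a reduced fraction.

1/1440

Choose which 6 of the 8 are fixed: C(8,6) = 28 ways.
The remaining 2 must have no fixed point: D(2) = 1.
P = 28·1/40320 = 1/1440.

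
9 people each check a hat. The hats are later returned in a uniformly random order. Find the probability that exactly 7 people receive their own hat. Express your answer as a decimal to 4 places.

Choose which 7 of the 9 are fixed: C(9,7) = 36 ways.
The remaining 2 must have no fixed point: D(2) = 1.
P = 36·1/362880 = 1/10080 ≈ 0.0001.

0.0001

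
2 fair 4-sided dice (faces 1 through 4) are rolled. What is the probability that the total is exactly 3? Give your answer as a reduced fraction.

1/8

There are 4^2 = 16 equally likely outcomes.
The number of ordered 2-tuples from {1,…,4} summing to 3 is 2.
P(sum = 3) = 2/16 = 1/8.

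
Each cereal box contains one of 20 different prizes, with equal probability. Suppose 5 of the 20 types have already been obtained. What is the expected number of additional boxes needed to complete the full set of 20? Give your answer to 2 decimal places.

66.36

Starting from 5 distinct types, each trial gives a new one with probability (20−i)/20 when i types are held, so the wait for the next new type is 20/(20−i).
E = 20/15 + 20/14 + 20/13 + 20/12 + 20/11 + 20/10 + 20/9 + 20/8 + 20/7 + 20/6 + 20/5 + 20/4 + 20/3 + 20/2 + 20/1 = 1195757/18018 ≈ 66.36.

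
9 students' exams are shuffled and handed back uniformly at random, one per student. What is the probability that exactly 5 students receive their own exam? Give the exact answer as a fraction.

Choose which 5 of the 9 are fixed: C(9,5) = 126 ways.
The remaining 4 must have no fixed point: D(4) = 9.
P = 126·9/362880 = 1/320.

1/320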